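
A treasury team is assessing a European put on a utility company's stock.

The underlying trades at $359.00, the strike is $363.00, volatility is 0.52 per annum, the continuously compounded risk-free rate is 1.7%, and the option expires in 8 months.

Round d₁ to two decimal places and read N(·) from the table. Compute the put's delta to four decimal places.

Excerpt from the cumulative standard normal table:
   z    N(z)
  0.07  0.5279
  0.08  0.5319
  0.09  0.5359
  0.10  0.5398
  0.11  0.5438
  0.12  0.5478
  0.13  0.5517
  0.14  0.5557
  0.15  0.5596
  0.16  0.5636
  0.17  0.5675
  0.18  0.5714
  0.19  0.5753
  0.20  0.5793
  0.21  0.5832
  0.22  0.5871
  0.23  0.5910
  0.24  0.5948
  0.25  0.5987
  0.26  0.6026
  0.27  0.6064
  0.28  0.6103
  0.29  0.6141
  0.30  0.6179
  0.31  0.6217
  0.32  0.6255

-0.4168

T = 0.6667;  σ√T = 0.4246
ln(S/K) + (r + σ²/2)T = ln(359/363) + (0.017 + 0.52²/2)·0.6667 = -0.0111 + 0.1015 = 0.0904
d₁ = 0.0904 / 0.4246 = 0.2129 ≈ 0.21
N(d₁) = N(0.21) = 0.5832
Δ_put = N(d₁) − 1 = 0.5832 − 1 = -0.4168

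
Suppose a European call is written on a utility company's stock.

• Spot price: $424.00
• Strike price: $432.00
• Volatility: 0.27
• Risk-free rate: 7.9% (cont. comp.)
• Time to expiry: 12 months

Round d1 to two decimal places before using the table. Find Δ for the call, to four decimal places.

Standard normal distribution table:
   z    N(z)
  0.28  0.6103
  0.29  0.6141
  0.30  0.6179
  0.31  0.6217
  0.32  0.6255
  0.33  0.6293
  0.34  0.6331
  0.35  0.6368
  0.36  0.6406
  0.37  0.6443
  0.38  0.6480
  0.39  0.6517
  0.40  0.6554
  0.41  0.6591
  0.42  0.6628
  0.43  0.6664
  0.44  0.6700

0.6406

T = 1;  σ√T = 0.2700
d₁ = [ln(424/432) + (0.079 + ½·0.27²)·1] / (σ√T) = (-0.0187 + 0.1154) / 0.2700 = 0.3584 ≈ 0.36
N(d₁) = N(0.36) = 0.6406
Δ_call = N(d₁) = 0.6406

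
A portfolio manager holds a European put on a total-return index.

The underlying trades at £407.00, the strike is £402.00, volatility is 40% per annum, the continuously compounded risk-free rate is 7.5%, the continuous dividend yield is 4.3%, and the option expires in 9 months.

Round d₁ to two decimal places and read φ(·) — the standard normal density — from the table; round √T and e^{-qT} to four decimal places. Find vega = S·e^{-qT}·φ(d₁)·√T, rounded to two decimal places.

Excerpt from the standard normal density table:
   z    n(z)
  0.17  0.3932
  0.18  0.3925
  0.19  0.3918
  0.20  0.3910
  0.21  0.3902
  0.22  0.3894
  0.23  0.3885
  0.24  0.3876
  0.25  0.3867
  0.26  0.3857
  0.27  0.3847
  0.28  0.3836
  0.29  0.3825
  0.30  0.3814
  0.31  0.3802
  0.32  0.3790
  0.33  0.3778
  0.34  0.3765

130.92

σ√T = 0.4 × 0.8660 = 0.3464
d₁ = [ln(407/402) + (0.075 − 0.043 + ½·0.4²)·0.75] / (σ√T) = (0.0124 + 0.0840) / 0.3464 = 0.2782 → 0.28
√T = √0.75 = 0.8660
φ(d₁) = φ(0.28) = 0.3836
exp(−qT) = exp(−0.043·0.75) = 0.9683
vega = S·exp(−qT)·φ(d₁)·√T = 407·0.9683·0.3836·0.8660 = 130.9184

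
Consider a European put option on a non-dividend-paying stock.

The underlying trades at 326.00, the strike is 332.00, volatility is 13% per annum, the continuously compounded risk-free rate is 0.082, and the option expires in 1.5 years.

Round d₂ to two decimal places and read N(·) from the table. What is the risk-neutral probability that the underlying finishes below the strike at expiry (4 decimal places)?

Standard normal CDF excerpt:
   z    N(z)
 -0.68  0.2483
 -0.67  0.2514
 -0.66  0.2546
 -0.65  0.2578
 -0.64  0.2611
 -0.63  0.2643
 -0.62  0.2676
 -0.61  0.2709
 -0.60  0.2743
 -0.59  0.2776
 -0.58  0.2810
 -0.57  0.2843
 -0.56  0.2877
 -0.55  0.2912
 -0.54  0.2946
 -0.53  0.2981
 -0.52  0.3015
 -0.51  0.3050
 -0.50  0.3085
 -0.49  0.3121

σ√T = 0.13 × 1.2247 = 0.1592
d₁ = [ln(326/332) + (0.082 + 0.13²/2)·1.5] / 0.1592 = [-0.0182 + 0.1357] / 0.1592 = 0.7376 ⇒ 0.74
d₂ = d₁ − σ√T = 0.7376 − 0.1592 = 0.5784 ⇒ 0.58
Risk-neutral Pr[S_T < K] = N(−d₂) = N(-0.58) = 0.2810

0.2810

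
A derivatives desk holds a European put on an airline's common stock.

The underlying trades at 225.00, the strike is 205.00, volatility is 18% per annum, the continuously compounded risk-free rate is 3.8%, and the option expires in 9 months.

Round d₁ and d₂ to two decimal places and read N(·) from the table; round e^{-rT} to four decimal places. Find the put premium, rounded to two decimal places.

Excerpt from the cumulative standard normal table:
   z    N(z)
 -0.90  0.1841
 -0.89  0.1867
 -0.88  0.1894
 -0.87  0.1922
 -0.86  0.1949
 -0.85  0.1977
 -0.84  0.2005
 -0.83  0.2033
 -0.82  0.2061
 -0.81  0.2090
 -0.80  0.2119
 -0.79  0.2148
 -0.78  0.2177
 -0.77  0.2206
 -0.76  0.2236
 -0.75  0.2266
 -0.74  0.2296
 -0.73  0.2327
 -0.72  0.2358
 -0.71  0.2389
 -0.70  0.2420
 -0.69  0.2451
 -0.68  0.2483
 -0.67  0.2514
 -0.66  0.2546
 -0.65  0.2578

4.36

σ√T = 0.18·√0.75 = 0.1559
ln(S/K) + (r + σ²/2)T = ln(225/205) + (0.038 + 0.18²/2)·0.75 = 0.0931 + 0.0406 = 0.1337
d₁ = 0.1337 / 0.1559 = 0.8579 ⇒ 0.86
d₂ = d₁ − σ√T = 0.8579 − 0.1559 = 0.7021 ⇒ 0.70
e^(−rT) = e^(−0.038·0.75) = 0.9719
N(−d₂) = N(-0.70) = 0.2420;  N(−d₁) = N(-0.86) = 0.1949
P = 205·0.9719·0.2420 − 225·0.1949 = 48.2160 − 43.8525 = 4.3635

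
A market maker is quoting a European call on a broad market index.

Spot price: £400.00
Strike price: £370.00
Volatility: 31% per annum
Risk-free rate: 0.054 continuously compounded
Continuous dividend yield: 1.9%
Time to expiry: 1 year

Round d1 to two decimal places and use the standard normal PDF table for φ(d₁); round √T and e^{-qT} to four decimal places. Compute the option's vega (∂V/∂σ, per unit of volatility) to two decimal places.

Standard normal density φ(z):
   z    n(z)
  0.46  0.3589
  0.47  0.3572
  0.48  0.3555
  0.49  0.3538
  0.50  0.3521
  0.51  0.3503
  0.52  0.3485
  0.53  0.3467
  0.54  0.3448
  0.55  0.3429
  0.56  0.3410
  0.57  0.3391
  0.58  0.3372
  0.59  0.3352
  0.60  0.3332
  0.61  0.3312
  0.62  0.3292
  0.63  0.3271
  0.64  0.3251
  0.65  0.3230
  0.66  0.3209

σ√T = 0.31 × 1.0000 = 0.3100
d₁ = [ln(400/370) + (0.054 − 0.019 + 0.31²/2)·1] / 0.3100 = [0.0780 + 0.0831] / 0.3100 = 0.5194 ⇒ 0.52
√T = √1 = 1.0000
φ(d₁) = φ(0.52) = 0.3485
exp(−qT) = exp(−0.019·1) = 0.9812
vega = S·exp(−qT)·φ(d₁)·√T = 400·0.9812·0.3485·1.0000 = 136.7793
(Call and put vega coincide under Black-Scholes.)

136.78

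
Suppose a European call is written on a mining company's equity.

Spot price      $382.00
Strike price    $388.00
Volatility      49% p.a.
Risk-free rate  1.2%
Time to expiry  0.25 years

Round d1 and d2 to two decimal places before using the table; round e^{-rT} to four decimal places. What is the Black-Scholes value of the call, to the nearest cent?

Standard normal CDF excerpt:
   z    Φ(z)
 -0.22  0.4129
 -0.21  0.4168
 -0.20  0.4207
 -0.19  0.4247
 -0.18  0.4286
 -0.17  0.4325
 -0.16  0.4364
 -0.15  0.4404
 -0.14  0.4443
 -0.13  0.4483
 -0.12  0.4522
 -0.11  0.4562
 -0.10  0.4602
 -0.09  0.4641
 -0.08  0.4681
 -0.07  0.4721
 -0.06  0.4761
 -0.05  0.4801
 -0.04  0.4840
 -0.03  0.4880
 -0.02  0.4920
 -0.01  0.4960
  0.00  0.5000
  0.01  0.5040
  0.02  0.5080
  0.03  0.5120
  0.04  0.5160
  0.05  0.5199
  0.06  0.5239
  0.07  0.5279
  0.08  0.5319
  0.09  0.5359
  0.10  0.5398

$34.35

T = 0.25;  σ√T = 0.2450
d₁ = [ln(382/388) + (0.012 + 0.49²/2)·0.25] / 0.2450 = [-0.0156 + 0.0330] / 0.2450 = 0.0711 → 0.07
d₂ = d₁ − σ√T = 0.0711 − 0.2450 = -0.1739 → -0.17
exp(−rT) = exp(−0.012·0.25) = 0.9970
N(d₁) = N(0.07) = 0.5279;  N(d₂) = N(-0.17) = 0.4325
C = 382·0.5279 − 388·0.9970·0.4325 = 201.6578 − 167.3066 = 34.3512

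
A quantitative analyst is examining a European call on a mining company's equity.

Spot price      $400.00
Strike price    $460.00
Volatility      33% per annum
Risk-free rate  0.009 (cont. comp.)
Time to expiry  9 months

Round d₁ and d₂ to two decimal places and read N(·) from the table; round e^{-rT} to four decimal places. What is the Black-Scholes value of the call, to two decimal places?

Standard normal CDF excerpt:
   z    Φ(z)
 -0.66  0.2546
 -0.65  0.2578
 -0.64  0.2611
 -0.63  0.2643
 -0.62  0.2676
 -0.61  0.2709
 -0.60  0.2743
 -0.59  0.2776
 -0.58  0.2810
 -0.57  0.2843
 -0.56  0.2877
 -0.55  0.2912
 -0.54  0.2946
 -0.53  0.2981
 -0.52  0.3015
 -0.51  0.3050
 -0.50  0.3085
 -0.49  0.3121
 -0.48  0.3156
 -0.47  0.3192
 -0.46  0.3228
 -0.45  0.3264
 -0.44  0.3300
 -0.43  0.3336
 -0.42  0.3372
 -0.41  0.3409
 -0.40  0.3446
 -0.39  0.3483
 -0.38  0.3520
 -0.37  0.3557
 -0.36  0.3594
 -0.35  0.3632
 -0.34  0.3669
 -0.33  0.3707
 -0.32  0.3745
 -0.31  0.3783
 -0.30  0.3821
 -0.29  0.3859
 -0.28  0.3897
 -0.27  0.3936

$26.02

T = 0.75;  σ√T = 0.2858
d₁ = [ln(400/460) + (0.009 + ½·0.33²)·0.75] / (σ√T) = (-0.1398 + 0.0476) / 0.2858 = -0.3225 ≈ -0.32
d₂ = -0.3225 − 0.2858 = -0.6083 ≈ -0.61
exp(−rT) = exp(−0.009·0.75) = 0.9933
C = 400·N(-0.32) − 460·0.9933·N(-0.61) = 400·0.3745 − 460·0.9933·0.2709 = 149.8000 − 123.7791 = 26.0209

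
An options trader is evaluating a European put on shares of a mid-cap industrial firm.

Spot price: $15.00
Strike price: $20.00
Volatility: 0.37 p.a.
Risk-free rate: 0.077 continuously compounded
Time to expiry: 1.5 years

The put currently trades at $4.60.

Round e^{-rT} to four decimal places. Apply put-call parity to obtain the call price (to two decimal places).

$1.78

exp(−rT) = exp(−0.077·1.5) = 0.8909
Put-call parity: C − P = S − K·e^(−rT) = 15 − 20·0.8909 = 15 − 17.8180 = -2.8180
C = P + (C − P) = 4.60 + (-2.8180) = 1.7820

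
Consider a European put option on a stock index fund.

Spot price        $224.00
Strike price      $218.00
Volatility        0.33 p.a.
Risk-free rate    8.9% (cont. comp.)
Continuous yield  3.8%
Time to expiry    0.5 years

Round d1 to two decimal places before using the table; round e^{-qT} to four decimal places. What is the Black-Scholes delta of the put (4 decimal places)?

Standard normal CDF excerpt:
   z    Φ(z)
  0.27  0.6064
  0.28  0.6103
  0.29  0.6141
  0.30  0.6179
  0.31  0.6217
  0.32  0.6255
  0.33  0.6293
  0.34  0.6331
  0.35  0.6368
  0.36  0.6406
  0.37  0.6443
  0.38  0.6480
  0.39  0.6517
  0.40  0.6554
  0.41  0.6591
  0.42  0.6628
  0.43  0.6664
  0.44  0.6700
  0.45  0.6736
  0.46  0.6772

T = 0.5;  σ√T = 0.2333
ln(S/K) + (r − q + σ²/2)T = ln(224/218) + (0.089 − 0.038 + 0.33²/2)·0.5 = 0.0272 + 0.0527 = 0.0799
d₁ = 0.0799 / 0.2333 = 0.3423 ⇒ 0.34
N(d₁) = N(0.34) = 0.6331
Δ_put = e^(−qT)·(N(d₁) − 1) = 0.9812·(0.6331 − 1) = -0.3600

-0.3600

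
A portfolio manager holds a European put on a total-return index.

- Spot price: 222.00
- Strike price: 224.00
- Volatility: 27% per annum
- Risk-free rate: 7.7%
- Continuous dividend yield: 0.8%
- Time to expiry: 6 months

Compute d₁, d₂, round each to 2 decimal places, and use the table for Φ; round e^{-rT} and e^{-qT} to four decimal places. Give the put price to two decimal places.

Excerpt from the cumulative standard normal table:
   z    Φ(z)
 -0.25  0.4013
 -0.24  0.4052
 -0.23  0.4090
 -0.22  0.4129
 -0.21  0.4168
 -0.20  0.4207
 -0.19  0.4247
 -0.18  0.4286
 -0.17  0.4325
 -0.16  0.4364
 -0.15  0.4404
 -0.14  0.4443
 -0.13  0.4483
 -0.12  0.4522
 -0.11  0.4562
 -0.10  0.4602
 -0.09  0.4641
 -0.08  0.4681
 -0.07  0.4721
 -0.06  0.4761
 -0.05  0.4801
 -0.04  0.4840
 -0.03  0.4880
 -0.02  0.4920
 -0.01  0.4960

13.88

T = 0.5;  σ√T = 0.1909
d₁ = [ln(222/224) + (0.077 − 0.008 + 0.27²/2)·0.5] / 0.1909 = [-0.0090 + 0.0527] / 0.1909 = 0.2292 ⇒ 0.23
d₂ = d₁ − σ√T = 0.2292 − 0.1909 = 0.0383 ⇒ 0.04
exp(−qT) = exp(−0.008·0.5) = 0.9960;  exp(−rT) = exp(−0.077·0.5) = 0.9622
P = 224·0.9622·N(-0.04) − 222·0.9960·N(-0.23) = 224·0.9622·0.4840 − 222·0.9960·0.4090 = 104.3179 − 90.4348 = 13.8831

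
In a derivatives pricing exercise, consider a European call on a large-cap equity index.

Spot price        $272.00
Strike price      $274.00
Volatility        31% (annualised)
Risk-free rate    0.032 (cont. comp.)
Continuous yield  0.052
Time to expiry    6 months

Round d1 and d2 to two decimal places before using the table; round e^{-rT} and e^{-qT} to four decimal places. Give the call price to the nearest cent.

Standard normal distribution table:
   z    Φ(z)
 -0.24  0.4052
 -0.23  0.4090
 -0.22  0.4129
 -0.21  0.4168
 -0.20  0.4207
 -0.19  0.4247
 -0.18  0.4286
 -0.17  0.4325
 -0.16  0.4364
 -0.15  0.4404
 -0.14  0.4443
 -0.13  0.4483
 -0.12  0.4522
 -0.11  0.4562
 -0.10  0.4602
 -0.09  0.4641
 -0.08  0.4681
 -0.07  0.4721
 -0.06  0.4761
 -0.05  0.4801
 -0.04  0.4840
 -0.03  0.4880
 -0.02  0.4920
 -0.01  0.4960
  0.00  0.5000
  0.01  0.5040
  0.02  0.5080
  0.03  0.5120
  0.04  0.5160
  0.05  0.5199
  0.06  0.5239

σ√T = 0.31·√0.5 = 0.2192
d₁ = [ln(272/274) + (0.032 − 0.052 + ½·0.31²)·0.5] / (σ√T) = (-0.0073 + 0.0140) / 0.2192 = 0.0306 which rounds to 0.03
d₂ = 0.0306 − 0.2192 = -0.1886 which rounds to -0.19
e^(−qT) = e^(−0.052·0.5) = 0.9743;  e^(−rT) = e^(−0.032·0.5) = 0.9841
N(d₁) = N(0.03) = 0.5120;  N(d₂) = N(-0.19) = 0.4247
C = 272·0.9743·0.5120 − 274·0.9841·0.4247 = 135.6849 − 114.5176 = 21.1674

$21.17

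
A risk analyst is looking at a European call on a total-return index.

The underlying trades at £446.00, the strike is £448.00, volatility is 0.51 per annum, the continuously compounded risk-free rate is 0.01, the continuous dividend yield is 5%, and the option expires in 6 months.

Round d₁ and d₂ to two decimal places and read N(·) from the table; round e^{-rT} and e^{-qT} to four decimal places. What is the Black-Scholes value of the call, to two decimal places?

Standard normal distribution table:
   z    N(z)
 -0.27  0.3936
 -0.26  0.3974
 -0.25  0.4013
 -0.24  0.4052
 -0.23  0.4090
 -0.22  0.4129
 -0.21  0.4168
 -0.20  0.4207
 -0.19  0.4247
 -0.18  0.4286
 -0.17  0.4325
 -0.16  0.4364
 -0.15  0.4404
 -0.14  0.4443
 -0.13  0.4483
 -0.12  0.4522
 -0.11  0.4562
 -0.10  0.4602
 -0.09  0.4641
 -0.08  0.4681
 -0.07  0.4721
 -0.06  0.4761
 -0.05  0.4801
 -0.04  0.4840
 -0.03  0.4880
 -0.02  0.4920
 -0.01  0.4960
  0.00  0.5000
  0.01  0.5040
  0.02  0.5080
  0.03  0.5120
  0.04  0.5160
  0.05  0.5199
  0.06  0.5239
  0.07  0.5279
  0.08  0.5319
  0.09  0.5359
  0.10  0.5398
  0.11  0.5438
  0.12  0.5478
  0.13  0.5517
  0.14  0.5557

σ√T = 0.51·√0.5 = 0.3606
d₁ = [ln(446/448) + (0.01 − 0.05 + 0.51²/2)·0.5] / 0.3606 = [-0.0045 + 0.0450] / 0.3606 = 0.1124 ⇒ 0.11
d₂ = d₁ − σ√T = 0.1124 − 0.3606 = -0.2482 ⇒ -0.25
e^(−qT) = e^(−0.05·0.5) = 0.9753;  e^(−rT) = e^(−0.01·0.5) = 0.9950
N(d₁) = N(0.11) = 0.5438;  N(d₂) = N(-0.25) = 0.4013
C = 446·0.9753·0.5438 − 448·0.9950·0.4013 = 236.5442 − 178.8835 = 57.6607

£57.66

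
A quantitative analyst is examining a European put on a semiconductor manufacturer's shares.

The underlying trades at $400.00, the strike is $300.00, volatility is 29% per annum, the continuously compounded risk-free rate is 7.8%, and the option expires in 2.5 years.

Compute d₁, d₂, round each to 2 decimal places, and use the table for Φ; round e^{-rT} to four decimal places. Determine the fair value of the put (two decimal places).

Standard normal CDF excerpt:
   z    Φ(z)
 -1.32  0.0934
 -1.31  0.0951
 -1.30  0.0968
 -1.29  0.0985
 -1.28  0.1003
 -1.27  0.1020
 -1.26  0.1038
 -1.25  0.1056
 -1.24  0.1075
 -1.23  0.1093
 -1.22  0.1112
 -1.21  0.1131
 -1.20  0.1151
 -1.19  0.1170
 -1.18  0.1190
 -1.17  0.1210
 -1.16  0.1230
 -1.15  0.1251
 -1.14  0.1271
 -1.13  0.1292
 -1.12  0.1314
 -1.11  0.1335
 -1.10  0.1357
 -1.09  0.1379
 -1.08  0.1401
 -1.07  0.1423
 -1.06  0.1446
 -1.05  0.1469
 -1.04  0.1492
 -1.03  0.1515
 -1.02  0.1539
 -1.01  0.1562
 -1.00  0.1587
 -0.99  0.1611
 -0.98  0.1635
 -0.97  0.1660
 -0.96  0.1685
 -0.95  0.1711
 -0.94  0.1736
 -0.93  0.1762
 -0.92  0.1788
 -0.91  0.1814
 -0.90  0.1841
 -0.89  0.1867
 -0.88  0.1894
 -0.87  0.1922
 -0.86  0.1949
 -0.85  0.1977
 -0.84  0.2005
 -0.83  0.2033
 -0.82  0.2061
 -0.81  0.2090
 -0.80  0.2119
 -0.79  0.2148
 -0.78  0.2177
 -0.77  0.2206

$10.75

σ√T = 0.29·√2.5 = 0.4585
d₁ = [ln(400/300) + (0.078 + 0.29²/2)·2.5] / 0.4585 = [0.2877 + 0.3001] / 0.4585 = 1.2819 which rounds to 1.28
d₂ = d₁ − σ√T = 1.2819 − 0.4585 = 0.8234 which rounds to 0.82
e^(−rT) = e^(−0.078·2.5) = 0.8228
P = 300·0.8228·N(-0.82) − 400·N(-1.28) = 300·0.8228·0.2061 − 400·0.1003 = 50.8737 − 40.1200 = 10.7537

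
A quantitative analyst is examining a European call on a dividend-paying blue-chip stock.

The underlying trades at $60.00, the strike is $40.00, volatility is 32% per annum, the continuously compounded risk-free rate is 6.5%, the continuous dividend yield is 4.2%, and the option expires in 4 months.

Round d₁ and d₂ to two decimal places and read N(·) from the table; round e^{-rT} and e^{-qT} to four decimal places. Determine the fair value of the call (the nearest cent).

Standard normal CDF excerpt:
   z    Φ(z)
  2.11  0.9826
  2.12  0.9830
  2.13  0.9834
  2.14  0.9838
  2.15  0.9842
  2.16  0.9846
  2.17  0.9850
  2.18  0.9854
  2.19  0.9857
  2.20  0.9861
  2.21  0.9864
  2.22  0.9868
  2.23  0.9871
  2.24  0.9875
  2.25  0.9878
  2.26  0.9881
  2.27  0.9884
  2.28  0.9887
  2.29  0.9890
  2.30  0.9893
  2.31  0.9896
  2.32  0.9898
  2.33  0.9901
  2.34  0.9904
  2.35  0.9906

$20.07

T = 0.3333;  σ√T = 0.1848
d₁ = [ln(60/40) + (0.065 − 0.042 + ½·0.32²)·0.3333] / (σ√T) = (0.4055 + 0.0247) / 0.1848 = 2.3285 ≈ 2.33
d₂ = 2.3285 − 0.1848 = 2.1438 ≈ 2.14
exp(−qT) = exp(−0.042·0.3333) = 0.9861;  exp(−rT) = exp(−0.065·0.3333) = 0.9786
N(d₁) = N(2.33) = 0.9901;  N(d₂) = N(2.14) = 0.9838
C = 60·0.9861·0.9901 − 40·0.9786·0.9838 = 58.5803 − 38.5099 = 20.0704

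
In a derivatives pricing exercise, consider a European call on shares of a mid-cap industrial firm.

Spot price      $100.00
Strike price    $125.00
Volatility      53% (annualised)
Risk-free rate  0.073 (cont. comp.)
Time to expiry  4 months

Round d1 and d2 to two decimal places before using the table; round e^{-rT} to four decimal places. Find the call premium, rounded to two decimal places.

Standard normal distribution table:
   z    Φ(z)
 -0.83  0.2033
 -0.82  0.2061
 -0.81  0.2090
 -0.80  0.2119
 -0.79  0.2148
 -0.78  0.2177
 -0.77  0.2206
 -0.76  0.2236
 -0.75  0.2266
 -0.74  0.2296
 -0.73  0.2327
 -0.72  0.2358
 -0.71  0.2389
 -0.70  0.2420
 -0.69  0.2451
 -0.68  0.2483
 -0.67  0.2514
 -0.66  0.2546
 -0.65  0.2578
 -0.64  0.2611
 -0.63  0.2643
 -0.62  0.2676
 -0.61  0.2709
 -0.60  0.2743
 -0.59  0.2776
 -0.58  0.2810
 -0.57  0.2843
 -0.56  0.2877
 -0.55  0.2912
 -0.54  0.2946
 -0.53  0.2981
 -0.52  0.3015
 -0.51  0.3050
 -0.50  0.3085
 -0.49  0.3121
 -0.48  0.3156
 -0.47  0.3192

σ√T = 0.53·√0.3333 = 0.3060
d₁ = [ln(100/125) + (0.073 + 0.53²/2)·0.3333] / 0.3060 = [-0.2231 + 0.0712] / 0.3060 = -0.4967 ⇒ -0.50
d₂ = d₁ − σ√T = -0.4967 − 0.3060 = -0.8027 ⇒ -0.80
exp(−rT) = exp(−0.073·0.3333) = 0.9760
N(d₁) = N(-0.50) = 0.3085;  N(d₂) = N(-0.80) = 0.2119
C = 100·0.3085 − 125·0.9760·0.2119 = 30.8500 − 25.8518 = 4.9982

$5.00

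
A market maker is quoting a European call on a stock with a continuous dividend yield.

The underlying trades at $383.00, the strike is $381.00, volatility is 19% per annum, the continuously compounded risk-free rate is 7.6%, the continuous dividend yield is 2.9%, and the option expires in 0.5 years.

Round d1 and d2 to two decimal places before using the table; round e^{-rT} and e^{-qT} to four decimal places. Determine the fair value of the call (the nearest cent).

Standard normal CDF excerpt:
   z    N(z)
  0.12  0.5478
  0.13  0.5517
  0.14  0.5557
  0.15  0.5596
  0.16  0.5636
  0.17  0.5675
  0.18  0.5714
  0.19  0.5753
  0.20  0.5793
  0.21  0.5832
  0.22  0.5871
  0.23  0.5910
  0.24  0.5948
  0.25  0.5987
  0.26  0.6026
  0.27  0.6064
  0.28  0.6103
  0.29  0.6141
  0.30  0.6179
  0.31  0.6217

$25.12

T = 0.5;  σ√T = 0.1344
d₁ = [ln(383/381) + (0.076 − 0.029 + ½·0.19²)·0.5] / (σ√T) = (0.0052 + 0.0325) / 0.1344 = 0.2811 ⇒ 0.28
d₂ = 0.2811 − 0.1344 = 0.1467 ⇒ 0.15
exp(−qT) = exp(−0.029·0.5) = 0.9856;  exp(−rT) = exp(−0.076·0.5) = 0.9627
C = 383·0.9856·N(0.28) − 381·0.9627·N(0.15) = 383·0.9856·0.6103 − 381·0.9627·0.5596 = 230.3790 − 205.2550 = 25.1240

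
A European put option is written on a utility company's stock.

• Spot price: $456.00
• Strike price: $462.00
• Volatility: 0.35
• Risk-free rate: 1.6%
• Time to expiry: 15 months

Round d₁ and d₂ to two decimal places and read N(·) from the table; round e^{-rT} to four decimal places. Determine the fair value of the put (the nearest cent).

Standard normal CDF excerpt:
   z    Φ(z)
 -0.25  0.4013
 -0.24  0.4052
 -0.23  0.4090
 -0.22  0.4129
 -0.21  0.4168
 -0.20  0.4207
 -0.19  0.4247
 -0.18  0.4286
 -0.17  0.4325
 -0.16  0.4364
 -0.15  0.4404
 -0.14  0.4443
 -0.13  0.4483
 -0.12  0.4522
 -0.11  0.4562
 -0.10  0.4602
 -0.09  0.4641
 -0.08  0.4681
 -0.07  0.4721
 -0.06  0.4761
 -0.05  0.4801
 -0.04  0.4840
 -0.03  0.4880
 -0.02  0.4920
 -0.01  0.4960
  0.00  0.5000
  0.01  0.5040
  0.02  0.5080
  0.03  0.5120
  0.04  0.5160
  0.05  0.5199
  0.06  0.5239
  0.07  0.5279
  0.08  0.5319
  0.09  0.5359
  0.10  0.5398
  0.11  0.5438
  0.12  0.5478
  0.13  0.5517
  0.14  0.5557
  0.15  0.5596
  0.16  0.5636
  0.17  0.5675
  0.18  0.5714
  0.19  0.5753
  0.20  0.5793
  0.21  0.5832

σ√T = 0.35·√1.25 = 0.3913
ln(S/K) + (r + σ²/2)T = ln(456/462) + (0.016 + 0.35²/2)·1.25 = -0.0131 + 0.0966 = 0.0835
d₁ = 0.0835 / 0.3913 = 0.2134 ⇒ 0.21
d₂ = d₁ − σ√T = 0.2134 − 0.3913 = -0.1780 ⇒ -0.18
exp(−rT) = exp(−0.016·1.25) = 0.9802
N(−d₂) = N(0.18) = 0.5714;  N(−d₁) = N(-0.21) = 0.4168
P = 462·0.9802·0.5714 − 456·0.4168 = 258.7599 − 190.0608 = 68.6991

$68.70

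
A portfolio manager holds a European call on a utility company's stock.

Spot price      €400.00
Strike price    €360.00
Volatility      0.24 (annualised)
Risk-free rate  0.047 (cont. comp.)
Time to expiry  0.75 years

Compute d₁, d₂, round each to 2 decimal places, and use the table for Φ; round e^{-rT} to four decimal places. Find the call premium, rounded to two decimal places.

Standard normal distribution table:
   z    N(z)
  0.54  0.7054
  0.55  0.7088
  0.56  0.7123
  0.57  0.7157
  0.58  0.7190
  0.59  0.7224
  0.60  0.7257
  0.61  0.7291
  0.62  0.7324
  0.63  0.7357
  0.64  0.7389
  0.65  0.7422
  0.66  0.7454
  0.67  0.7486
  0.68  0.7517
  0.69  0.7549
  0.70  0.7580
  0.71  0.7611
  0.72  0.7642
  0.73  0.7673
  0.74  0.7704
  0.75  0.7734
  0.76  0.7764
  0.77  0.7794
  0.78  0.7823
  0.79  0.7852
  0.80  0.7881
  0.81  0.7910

σ√T = 0.24·√0.75 = 0.2078
d₁ = [ln(400/360) + (0.047 + 0.24²/2)·0.75] / 0.2078 = [0.1054 + 0.0569] / 0.2078 = 0.7804 ≈ 0.78
d₂ = d₁ − σ√T = 0.7804 − 0.2078 = 0.5726 ≈ 0.57
e^(−rT) = e^(−0.047·0.75) = 0.9654
N(d₁) = N(0.78) = 0.7823;  N(d₂) = N(0.57) = 0.7157
C = 400·0.7823 − 360·0.9654·0.7157 = 312.9200 − 248.7372 = 64.1828

€64.18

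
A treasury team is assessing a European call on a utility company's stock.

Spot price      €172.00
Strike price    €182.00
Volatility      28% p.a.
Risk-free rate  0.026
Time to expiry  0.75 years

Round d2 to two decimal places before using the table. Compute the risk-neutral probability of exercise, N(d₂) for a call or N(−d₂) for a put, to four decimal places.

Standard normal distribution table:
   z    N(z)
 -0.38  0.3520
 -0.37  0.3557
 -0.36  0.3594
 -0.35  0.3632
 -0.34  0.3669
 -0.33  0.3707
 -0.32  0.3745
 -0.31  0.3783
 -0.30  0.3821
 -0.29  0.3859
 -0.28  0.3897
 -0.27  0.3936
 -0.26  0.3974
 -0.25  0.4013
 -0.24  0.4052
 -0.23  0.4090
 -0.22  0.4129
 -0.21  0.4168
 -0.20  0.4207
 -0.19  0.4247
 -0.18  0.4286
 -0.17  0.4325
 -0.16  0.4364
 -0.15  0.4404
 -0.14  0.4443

T = 0.75;  σ√T = 0.2425
d₁ = [ln(172/182) + (0.026 + ½·0.28²)·0.75] / (σ√T) = (-0.0565 + 0.0489) / 0.2425 = -0.0314 which rounds to -0.03
d₂ = -0.0314 − 0.2425 = -0.2739 which rounds to -0.27
Risk-neutral Pr[S_T > K] = N(d₂) = N(-0.27) = 0.3936

0.3936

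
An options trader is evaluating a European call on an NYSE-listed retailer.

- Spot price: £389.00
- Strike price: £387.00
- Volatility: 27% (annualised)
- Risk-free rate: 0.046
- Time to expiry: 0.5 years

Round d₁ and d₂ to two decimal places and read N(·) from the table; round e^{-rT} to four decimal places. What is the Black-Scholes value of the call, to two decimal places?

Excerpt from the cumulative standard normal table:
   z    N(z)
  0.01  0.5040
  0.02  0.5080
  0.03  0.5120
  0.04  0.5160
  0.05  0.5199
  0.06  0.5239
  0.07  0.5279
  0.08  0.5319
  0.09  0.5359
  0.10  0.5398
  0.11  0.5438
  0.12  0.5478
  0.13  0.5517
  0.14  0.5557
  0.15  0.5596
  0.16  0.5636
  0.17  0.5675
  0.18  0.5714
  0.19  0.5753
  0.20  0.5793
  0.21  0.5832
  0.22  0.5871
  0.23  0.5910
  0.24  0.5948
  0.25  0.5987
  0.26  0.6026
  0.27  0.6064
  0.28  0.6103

£34.74

σ√T = 0.27 × 0.7071 = 0.1909
d₁ = [ln(389/387) + (0.046 + ½·0.27²)·0.5] / (σ√T) = (0.0052 + 0.0412) / 0.1909 = 0.2429 → 0.24
d₂ = 0.2429 − 0.1909 = 0.0520 → 0.05
exp(−rT) = exp(−0.046·0.5) = 0.9773
C = 389·N(0.24) − 387·0.9773·N(0.05) = 389·0.5948 − 387·0.9773·0.5199 = 231.3772 − 196.6340 = 34.7432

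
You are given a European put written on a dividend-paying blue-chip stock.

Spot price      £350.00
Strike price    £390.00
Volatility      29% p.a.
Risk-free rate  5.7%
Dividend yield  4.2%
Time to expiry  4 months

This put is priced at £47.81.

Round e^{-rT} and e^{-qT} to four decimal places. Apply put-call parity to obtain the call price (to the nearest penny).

£10.28

e^(−qT) = e^(−0.042·0.3333) = 0.9861;  e^(−rT) = e^(−0.057·0.3333) = 0.9812
Put-call parity: C − P = S·e^(−qT) − K·e^(−rT) = 350·0.9861 − 390·0.9812 = 345.1350 − 382.6680 = -37.5330
C = P + (C − P) = 47.81 + (-37.5330) = 10.2770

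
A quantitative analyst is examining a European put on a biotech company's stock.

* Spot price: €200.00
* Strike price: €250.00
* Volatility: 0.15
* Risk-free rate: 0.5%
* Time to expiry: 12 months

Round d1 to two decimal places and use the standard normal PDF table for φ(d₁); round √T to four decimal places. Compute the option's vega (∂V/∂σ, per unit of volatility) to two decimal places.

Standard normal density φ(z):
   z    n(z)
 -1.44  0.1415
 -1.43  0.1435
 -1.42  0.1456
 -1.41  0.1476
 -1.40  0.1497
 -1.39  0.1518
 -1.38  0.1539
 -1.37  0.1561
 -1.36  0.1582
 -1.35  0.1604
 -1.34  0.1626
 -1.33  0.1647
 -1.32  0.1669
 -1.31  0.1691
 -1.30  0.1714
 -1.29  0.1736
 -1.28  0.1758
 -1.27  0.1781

30.78

T = 1;  σ√T = 0.1500
d₁ = [ln(200/250) + (0.005 + ½·0.15²)·1] / (σ√T) = (-0.2231 + 0.0163) / 0.1500 = -1.3793 which rounds to -1.38
√T = √1 = 1.0000
φ(d₁) = φ(-1.38) = 0.1539
vega = S·φ(d₁)·√T = 200·0.1539·1.0000 = 30.7800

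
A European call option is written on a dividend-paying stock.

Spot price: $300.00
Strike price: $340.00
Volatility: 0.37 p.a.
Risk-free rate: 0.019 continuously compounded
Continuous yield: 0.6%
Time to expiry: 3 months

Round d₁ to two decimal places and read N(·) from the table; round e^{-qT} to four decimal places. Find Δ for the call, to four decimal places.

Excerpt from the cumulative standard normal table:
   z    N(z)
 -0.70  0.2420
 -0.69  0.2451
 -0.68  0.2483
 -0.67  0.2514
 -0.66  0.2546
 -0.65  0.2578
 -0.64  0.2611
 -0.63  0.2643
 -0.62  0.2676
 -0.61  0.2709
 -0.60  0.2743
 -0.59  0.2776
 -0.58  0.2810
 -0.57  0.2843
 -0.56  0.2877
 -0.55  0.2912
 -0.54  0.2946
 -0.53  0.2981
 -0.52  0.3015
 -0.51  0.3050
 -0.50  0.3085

0.2839

σ√T = 0.37 × 0.5000 = 0.1850
ln(S/K) + (r − q + σ²/2)T = ln(300/340) + (0.019 − 0.006 + 0.37²/2)·0.25 = -0.1252 + 0.0204 = -0.1048
d₁ = -0.1048 / 0.1850 = -0.5665 ⇒ -0.57
N(d₁) = N(-0.57) = 0.2843
Δ_call = e^(−qT)·N(d₁) = 0.9985·0.2843 = 0.2839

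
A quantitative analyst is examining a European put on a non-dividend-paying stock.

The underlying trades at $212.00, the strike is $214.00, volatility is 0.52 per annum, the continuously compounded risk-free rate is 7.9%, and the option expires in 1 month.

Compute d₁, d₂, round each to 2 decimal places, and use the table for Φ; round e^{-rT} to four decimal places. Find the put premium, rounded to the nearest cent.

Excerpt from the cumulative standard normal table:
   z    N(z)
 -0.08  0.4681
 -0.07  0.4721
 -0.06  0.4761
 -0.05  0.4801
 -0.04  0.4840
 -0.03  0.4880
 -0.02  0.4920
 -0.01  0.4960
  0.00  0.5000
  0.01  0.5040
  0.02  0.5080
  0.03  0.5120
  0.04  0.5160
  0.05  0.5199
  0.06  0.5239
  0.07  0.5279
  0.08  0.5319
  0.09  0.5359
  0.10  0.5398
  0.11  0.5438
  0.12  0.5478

σ√T = 0.52 × 0.2887 = 0.1501
d₁ = [ln(212/214) + (0.079 + 0.52²/2)·0.08333] / 0.1501 = [-0.0094 + 0.0178] / 0.1501 = 0.0564 which rounds to 0.06
d₂ = d₁ − σ√T = 0.0564 − 0.1501 = -0.0938 which rounds to -0.09
e^(−rT) = e^(−0.079·0.08333) = 0.9934
N(−d₂) = N(0.09) = 0.5359;  N(−d₁) = N(-0.06) = 0.4761
P = 214·0.9934·0.5359 − 212·0.4761 = 113.9257 − 100.9332 = 12.9925

$12.99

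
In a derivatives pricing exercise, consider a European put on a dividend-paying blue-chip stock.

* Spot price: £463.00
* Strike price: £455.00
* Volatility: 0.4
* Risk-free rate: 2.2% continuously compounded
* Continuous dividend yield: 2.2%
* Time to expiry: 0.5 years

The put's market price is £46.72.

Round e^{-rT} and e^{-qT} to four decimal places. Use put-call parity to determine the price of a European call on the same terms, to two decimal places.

£54.63

exp(−qT) = exp(−0.022·0.5) = 0.9891;  exp(−rT) = exp(−0.022·0.5) = 0.9891
Put-call parity: C − P = S·e^(−qT) − K·e^(−rT) = 463·0.9891 − 455·0.9891 = 457.9533 − 450.0405 = 7.9128
C = P + (C − P) = 46.72 + (7.9128) = 54.6328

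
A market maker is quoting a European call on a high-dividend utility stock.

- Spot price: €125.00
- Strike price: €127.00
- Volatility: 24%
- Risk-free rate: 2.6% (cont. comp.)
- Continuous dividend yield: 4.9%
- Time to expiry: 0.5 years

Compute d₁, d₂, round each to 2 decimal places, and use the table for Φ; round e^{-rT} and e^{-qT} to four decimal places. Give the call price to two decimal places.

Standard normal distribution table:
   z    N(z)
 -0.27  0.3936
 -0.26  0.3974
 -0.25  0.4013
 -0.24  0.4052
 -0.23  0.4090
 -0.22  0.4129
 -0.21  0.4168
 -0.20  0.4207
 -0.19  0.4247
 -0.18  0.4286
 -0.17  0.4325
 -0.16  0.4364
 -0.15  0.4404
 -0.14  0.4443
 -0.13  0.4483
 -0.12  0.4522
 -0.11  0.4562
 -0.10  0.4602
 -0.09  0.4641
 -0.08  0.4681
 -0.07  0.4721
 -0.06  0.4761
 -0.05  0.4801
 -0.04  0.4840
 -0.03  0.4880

T = 0.5;  σ√T = 0.1697
d₁ = [ln(125/127) + (0.026 − 0.049 + 0.24²/2)·0.5] / 0.1697 = [-0.0159 + 0.0029] / 0.1697 = -0.0764 which rounds to -0.08
d₂ = d₁ − σ√T = -0.0764 − 0.1697 = -0.2462 which rounds to -0.25
e^(−qT) = e^(−0.049·0.5) = 0.9758;  e^(−rT) = e^(−0.026·0.5) = 0.9871
C = 125·0.9758·N(-0.08) − 127·0.9871·N(-0.25) = 125·0.9758·0.4681 − 127·0.9871·0.4013 = 57.0965 − 50.3077 = 6.7888

€6.79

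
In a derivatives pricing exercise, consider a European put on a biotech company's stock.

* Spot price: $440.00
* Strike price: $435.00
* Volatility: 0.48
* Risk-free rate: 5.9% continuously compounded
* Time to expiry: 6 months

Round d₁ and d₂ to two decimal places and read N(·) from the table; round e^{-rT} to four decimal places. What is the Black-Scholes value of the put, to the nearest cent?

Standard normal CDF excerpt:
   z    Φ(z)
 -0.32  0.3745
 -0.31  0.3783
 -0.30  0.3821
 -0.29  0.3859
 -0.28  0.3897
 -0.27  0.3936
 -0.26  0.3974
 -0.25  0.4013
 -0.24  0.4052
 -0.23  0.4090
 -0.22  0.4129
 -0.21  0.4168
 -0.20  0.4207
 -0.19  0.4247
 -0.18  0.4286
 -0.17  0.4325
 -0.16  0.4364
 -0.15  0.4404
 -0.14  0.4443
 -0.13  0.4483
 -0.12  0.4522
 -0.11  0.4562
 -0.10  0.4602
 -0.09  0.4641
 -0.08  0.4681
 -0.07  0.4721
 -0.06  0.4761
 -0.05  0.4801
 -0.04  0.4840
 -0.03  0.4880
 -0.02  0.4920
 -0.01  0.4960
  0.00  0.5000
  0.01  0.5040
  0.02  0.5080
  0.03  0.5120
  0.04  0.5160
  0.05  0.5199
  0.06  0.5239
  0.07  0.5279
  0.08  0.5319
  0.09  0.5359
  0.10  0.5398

σ√T = 0.48·√0.5 = 0.3394
d₁ = [ln(440/435) + (0.059 + 0.48²/2)·0.5] / 0.3394 = [0.0114 + 0.0871] / 0.3394 = 0.2903 → 0.29
d₂ = d₁ − σ√T = 0.2903 − 0.3394 = -0.0491 → -0.05
e^(−rT) = e^(−0.059·0.5) = 0.9709
N(−d₂) = N(0.05) = 0.5199;  N(−d₁) = N(-0.29) = 0.3859
P = 435·0.9709·0.5199 − 440·0.3859 = 219.5753 − 169.7960 = 49.7793

$49.78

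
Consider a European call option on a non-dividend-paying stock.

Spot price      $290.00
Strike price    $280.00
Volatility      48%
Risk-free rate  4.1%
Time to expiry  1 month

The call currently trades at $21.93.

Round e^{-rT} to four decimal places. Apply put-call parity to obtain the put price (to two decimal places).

e^(−rT) = e^(−0.041·0.08333) = 0.9966
Put-call parity: C − P = S − K·e^(−rT) = 290 − 280·0.9966 = 290 − 279.0480 = 10.9520
P = C − (C − P) = 21.93 − (10.9520) = 10.9780

$10.98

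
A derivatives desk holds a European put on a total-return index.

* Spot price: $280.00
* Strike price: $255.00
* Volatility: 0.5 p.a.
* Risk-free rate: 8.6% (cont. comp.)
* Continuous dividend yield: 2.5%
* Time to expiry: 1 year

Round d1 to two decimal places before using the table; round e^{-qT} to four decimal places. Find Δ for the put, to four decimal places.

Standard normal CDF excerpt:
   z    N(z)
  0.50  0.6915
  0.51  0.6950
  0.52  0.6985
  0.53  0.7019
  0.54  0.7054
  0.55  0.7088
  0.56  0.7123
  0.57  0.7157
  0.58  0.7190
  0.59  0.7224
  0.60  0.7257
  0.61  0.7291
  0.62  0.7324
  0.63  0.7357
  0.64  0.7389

-0.2806

σ√T = 0.5·√1 = 0.5000
ln(S/K) + (r − q + σ²/2)T = ln(280/255) + (0.086 − 0.025 + 0.5²/2)·1 = 0.0935 + 0.1860 = 0.2795
d₁ = 0.2795 / 0.5000 = 0.5591 ⇒ 0.56
N(d₁) = N(0.56) = 0.7123
Δ_put = exp(−qT)·(N(d₁) − 1) = 0.9753·(0.7123 − 1) = -0.2806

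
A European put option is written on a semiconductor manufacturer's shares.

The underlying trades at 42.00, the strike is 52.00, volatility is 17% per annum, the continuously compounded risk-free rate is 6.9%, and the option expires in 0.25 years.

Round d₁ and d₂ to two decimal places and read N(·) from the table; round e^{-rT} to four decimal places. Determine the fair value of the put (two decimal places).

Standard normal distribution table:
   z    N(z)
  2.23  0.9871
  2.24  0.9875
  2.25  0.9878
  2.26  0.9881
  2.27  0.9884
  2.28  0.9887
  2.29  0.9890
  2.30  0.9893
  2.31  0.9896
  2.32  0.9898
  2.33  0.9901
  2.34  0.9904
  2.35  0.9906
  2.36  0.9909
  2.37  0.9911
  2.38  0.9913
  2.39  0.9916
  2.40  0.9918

T = 0.25;  σ√T = 0.0850
d₁ = [ln(42/52) + (0.069 + ½·0.17²)·0.25] / (σ√T) = (-0.2136 + 0.0209) / 0.0850 = -2.2672 ≈ -2.27
d₂ = -2.2672 − 0.0850 = -2.3522 ≈ -2.35
e^(−rT) = e^(−0.069·0.25) = 0.9829
N(−d₂) = N(2.35) = 0.9906;  N(−d₁) = N(2.27) = 0.9884
P = 52·0.9829·0.9906 − 42·0.9884 = 50.6304 − 41.5128 = 9.1176

9.12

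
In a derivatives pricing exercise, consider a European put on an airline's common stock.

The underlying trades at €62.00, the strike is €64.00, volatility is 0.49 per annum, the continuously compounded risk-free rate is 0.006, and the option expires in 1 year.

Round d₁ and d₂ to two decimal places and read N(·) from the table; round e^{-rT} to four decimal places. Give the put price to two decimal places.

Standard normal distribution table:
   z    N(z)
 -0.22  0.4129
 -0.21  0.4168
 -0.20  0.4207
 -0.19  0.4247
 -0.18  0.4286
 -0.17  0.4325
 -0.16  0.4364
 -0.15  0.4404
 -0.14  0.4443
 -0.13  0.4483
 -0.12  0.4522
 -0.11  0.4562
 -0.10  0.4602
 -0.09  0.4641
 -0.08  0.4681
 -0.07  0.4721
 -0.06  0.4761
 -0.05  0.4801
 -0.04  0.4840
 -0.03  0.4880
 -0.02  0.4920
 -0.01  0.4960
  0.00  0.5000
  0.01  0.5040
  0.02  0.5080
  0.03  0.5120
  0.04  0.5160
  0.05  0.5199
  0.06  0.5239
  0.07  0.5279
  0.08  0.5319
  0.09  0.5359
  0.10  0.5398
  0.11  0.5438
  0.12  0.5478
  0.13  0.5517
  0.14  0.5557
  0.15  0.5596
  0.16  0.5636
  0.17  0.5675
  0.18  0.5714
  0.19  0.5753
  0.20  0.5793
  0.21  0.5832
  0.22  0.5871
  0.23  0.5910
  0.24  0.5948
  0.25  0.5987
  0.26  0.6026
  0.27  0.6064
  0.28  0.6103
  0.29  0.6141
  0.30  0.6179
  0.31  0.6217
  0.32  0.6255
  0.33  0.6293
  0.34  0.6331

€12.98

σ√T = 0.49·√1 = 0.4900
d₁ = [ln(62/64) + (0.006 + 0.49²/2)·1] / 0.4900 = [-0.0317 + 0.1260] / 0.4900 = 0.1925 ⇒ 0.19
d₂ = d₁ − σ√T = 0.1925 − 0.4900 = -0.2975 ⇒ -0.30
e^(−rT) = e^(−0.006·1) = 0.9940
N(−d₂) = N(0.30) = 0.6179;  N(−d₁) = N(-0.19) = 0.4247
P = 64·0.9940·0.6179 − 62·0.4247 = 39.3083 − 26.3314 = 12.9769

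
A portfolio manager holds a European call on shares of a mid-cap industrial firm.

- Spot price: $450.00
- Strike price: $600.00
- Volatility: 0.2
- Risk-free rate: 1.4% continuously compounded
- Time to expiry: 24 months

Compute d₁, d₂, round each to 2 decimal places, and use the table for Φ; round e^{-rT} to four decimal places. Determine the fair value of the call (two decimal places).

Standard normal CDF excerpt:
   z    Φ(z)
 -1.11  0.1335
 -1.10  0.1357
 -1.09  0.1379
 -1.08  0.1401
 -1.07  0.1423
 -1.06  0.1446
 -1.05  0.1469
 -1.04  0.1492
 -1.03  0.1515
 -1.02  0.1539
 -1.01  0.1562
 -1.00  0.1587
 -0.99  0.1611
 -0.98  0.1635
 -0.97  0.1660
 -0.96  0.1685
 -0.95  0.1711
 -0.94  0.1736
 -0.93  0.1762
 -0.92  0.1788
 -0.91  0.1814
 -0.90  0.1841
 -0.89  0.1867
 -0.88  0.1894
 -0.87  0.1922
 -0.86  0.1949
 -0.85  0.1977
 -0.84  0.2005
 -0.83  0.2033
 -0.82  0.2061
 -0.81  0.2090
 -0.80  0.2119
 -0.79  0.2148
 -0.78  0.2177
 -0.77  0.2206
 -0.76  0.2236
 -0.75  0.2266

$13.60

σ√T = 0.2·√2 = 0.2828
ln(S/K) + (r + σ²/2)T = ln(450/600) + (0.014 + 0.2²/2)·2 = -0.2877 + 0.0680 = -0.2197
d₁ = -0.2197 / 0.2828 = -0.7767 which rounds to -0.78
d₂ = d₁ − σ√T = -0.7767 − 0.2828 = -1.0595 which rounds to -1.06
exp(−rT) = exp(−0.014·2) = 0.9724
N(d₁) = N(-0.78) = 0.2177;  N(d₂) = N(-1.06) = 0.1446
C = 450·0.2177 − 600·0.9724·0.1446 = 97.9650 − 84.3654 = 13.5996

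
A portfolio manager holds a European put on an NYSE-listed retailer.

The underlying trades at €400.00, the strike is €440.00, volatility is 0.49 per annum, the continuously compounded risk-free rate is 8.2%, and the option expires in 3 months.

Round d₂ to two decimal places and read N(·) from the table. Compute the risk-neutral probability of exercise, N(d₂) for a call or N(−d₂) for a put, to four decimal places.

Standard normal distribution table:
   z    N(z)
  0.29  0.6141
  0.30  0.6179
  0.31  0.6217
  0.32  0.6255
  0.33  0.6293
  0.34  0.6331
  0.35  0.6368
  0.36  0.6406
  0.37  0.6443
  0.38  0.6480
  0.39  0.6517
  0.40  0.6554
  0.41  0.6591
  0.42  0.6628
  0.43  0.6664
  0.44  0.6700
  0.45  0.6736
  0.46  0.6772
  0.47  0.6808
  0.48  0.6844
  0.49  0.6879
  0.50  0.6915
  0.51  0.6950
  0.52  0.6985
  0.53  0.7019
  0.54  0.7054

σ√T = 0.49·√0.25 = 0.2450
d₁ = [ln(400/440) + (0.082 + ½·0.49²)·0.25] / (σ√T) = (-0.0953 + 0.0505) / 0.2450 = -0.1828 → -0.18
d₂ = -0.1828 − 0.2450 = -0.4278 → -0.43
Pr(exercise) under Q = N(−d₂) = N(0.43) = 0.6664

0.6664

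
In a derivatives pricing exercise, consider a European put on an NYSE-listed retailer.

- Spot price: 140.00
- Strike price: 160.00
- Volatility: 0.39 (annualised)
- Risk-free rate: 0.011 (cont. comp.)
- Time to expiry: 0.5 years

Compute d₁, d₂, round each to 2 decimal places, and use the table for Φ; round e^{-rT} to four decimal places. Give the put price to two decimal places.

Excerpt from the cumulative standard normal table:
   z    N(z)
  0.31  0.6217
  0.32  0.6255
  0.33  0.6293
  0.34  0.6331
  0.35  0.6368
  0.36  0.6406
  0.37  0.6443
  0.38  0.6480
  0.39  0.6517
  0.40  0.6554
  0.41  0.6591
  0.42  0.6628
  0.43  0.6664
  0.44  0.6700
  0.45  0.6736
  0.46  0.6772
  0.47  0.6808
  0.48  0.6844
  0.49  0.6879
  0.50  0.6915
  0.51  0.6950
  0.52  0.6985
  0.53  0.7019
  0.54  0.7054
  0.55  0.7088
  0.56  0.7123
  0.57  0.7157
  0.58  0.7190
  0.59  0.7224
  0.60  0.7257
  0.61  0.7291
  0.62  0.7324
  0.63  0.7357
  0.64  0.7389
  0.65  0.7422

T = 0.5;  σ√T = 0.2758
d₁ = [ln(140/160) + (0.011 + 0.39²/2)·0.5] / 0.2758 = [-0.1335 + 0.0435] / 0.2758 = -0.3264 → -0.33
d₂ = d₁ − σ√T = -0.3264 − 0.2758 = -0.6022 → -0.60
exp(−rT) = exp(−0.011·0.5) = 0.9945
N(−d₂) = N(0.60) = 0.7257;  N(−d₁) = N(0.33) = 0.6293
P = 160·0.9945·0.7257 − 140·0.6293 = 115.4734 − 88.1020 = 27.3714

27.37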